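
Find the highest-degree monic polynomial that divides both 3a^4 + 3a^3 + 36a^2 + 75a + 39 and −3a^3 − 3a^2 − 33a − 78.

a^2 − a + 13

By polynomial division,
  3a^4 + 3a^3 + 36a^2 + 75a + 39 = (−a)(−3a^3 − 3a^2 − 33a − 78) + (3a^2 − 3a + 39)
  −3a^3 − 3a^2 − 33a − 78 = (−a − 2)(3a^2 − 3a + 39) + (0)
Last nonzero remainder: 3a^2 − 3a + 39. Dividing through by 3 gives the monic gcd a^2 − a + 13.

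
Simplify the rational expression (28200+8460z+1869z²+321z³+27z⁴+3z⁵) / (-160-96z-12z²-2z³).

(-705-141z-15z²-3z³)/(4+2z)

By polynomial division,
  3z⁵+27z⁴+321z³+1869z²+8460z+28200 = (-(3/2)z²-(9/2)z-123/2)(-2z³-12z²-96z-160) + (459z²+1836z+18360)
  -2z³-12z²-96z-160 = (-(2/459)z-4/459)(459z²+1836z+18360) + (0)
Last nonzero remainder: 459z²+1836z+18360. Dividing through by 459 gives the monic gcd z²+4z+40.
Cancel z²+4z+40 from numerator and denominator to get the reduced form.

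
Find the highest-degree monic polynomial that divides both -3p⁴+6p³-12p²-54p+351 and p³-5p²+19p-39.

p³-5p²+19p-39

Apply the Euclidean algorithm:
  -3p⁴+6p³-12p²-54p+351 = (-3p-9)(p³-5p²+19p-39) + (0)
The last nonzero remainder p³-5p²+19p-39 is already monic.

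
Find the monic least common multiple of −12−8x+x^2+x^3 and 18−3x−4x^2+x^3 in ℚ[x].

36+12x−11x^2−2x^3+x^4

By polynomial division,
  x^3+x^2−8x−12 = (x^3−4x^2−3x+18) + (5x^2−5x−30)
  x^3−4x^2−3x+18 = ((1/5)x−3/5)(5x^2−5x−30) + (0)
Last nonzero remainder: 5x^2−5x−30. Dividing through by 5 gives the monic gcd x^2−x−6.
Then lcm(f, g) = f·g / gcd(f, g); expanding and making the result monic gives the answer.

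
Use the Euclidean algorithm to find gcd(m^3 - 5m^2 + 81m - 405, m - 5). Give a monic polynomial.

Euclidean algorithm in ℚ[m]:
  m^3 - 5m^2 + 81m - 405 = (m^2 + 81)(m - 5) + (0)
The last nonzero remainder m - 5 is already monic.

m - 5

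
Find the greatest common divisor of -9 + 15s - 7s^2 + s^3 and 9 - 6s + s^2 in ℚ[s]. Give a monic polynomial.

9 - 6s + s^2

By polynomial division,
  s^3 - 7s^2 + 15s - 9 = (s - 1)(s^2 - 6s + 9) + (0)
The last nonzero remainder s^2 - 6s + 9 is already monic.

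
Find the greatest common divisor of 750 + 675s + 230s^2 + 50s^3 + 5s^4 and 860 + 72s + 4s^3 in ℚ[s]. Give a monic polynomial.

By polynomial division,
  5s^4 + 50s^3 + 230s^2 + 675s + 750 = ((5/4)s + 25/2)(4s^3 + 72s + 860) + (140s^2 - 1300s - 10000)
  4s^3 + 72s + 860 = ((1/35)s + 13/49)(140s^2 - 1300s - 10000) + ((34428/49)s + 172140/49)
  140s^2 - 1300s - 10000 = ((1715/8607)s - 24500/8607)((34428/49)s + 172140/49) + (0)
Last nonzero remainder: (34428/49)s + 172140/49. Dividing through by 34428/49 gives the monic gcd s + 5.

5 + s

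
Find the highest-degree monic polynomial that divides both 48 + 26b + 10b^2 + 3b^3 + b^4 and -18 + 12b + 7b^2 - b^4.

6 + 4b + b^2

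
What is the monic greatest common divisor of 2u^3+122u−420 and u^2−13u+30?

u−3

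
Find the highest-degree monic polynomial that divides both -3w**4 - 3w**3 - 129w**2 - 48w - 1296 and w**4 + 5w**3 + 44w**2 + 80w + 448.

w**2 + 16

Repeated division with remainder:
  -3w**4 - 3w**3 - 129w**2 - 48w - 1296 = (-3)(w**4 + 5w**3 + 44w**2 + 80w + 448) + (12w**3 + 3w**2 + 192w + 48)
  w**4 + 5w**3 + 44w**2 + 80w + 448 = ((1/12)w + 19/48)(12w**3 + 3w**2 + 192w + 48) + ((429/16)w**2 + 429)
  12w**3 + 3w**2 + 192w + 48 = ((64/143)w + 16/143)((429/16)w**2 + 429) + (0)
Last nonzero remainder: (429/16)w**2 + 429. Dividing through by 429/16 gives the monic gcd w**2 + 16.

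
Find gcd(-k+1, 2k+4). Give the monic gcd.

Euclidean algorithm in ℚ[k]:
  -k+1 = (-1/2)(2k+4) + (3)
  2k+4 = ((2/3)k+4/3)(3) + (0)
The last nonzero remainder is the constant 3, so the polynomials are coprime and gcd = 1.

1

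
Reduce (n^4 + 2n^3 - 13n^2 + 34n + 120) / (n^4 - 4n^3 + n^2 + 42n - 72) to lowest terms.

(n^2 + 7n + 10)/(n^2 + n - 6)

Apply the Euclidean algorithm:
  n^4 + 2n^3 - 13n^2 + 34n + 120 = (n^4 - 4n^3 + n^2 + 42n - 72) + (6n^3 - 14n^2 - 8n + 192)
  n^4 - 4n^3 + n^2 + 42n - 72 = ((1/6)n - 5/18)(6n^3 - 14n^2 - 8n + 192) + (-(14/9)n^2 + (70/9)n - 56/3)
  6n^3 - 14n^2 - 8n + 192 = (-(27/7)n - 72/7)(-(14/9)n^2 + (70/9)n - 56/3) + (0)
Last nonzero remainder: -(14/9)n^2 + (70/9)n - 56/3. Dividing through by -14/9 gives the monic gcd n^2 - 5n + 12.
Cancel n^2 - 5n + 12 from numerator and denominator to get the reduced form.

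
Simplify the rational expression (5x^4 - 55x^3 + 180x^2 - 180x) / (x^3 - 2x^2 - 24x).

Apply the Euclidean algorithm:
  5x^4 - 55x^3 + 180x^2 - 180x = (5x - 45)(x^3 - 2x^2 - 24x) + (210x^2 - 1260x)
  x^3 - 2x^2 - 24x = ((1/210)x + 2/105)(210x^2 - 1260x) + (0)
Last nonzero remainder: 210x^2 - 1260x. Dividing through by 210 gives the monic gcd x^2 - 6x.
Cancel x^2 - 6x from numerator and denominator to get the reduced form.

(5x^2 - 25x + 30)/(x + 4)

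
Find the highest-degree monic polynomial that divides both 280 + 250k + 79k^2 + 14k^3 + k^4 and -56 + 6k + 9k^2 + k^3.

7 + k

Apply the Euclidean algorithm:
  k^4 + 14k^3 + 79k^2 + 250k + 280 = (k + 5)(k^3 + 9k^2 + 6k - 56) + (28k^2 + 276k + 560)
  k^3 + 9k^2 + 6k - 56 = ((1/28)k - 3/98)(28k^2 + 276k + 560) + (-(272/49)k - 272/7)
  28k^2 + 276k + 560 = (-(343/68)k - 245/17)(-(272/49)k - 272/7) + (0)
Last nonzero remainder: -(272/49)k - 272/7. Dividing through by -272/49 gives the monic gcd k + 7.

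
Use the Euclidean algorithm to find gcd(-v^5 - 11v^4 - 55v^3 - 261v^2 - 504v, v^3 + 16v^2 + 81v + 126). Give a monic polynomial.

v^2 + 10v + 21

Repeated division with remainder:
  -v^5 - 11v^4 - 55v^3 - 261v^2 - 504v = (-v^2 + 5v - 54)(v^3 + 16v^2 + 81v + 126) + (324v^2 + 3240v + 6804)
  v^3 + 16v^2 + 81v + 126 = ((1/324)v + 1/54)(324v^2 + 3240v + 6804) + (0)
Last nonzero remainder: 324v^2 + 3240v + 6804. Dividing through by 324 gives the monic gcd v^2 + 10v + 21.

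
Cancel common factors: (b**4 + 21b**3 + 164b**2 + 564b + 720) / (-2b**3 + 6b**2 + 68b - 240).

(-b**3 - 15b**2 - 74b - 120)/(2b**2 - 18b + 40)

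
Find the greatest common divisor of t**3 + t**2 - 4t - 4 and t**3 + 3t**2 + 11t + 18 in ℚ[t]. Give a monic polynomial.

Euclidean algorithm in ℚ[t]:
  t**3 + t**2 - 4t - 4 = (t**3 + 3t**2 + 11t + 18) + (-2t**2 - 15t - 22)
  t**3 + 3t**2 + 11t + 18 = (-(1/2)t + 9/4)(-2t**2 - 15t - 22) + ((135/4)t + 135/2)
  -2t**2 - 15t - 22 = (-(8/135)t - 44/135)((135/4)t + 135/2) + (0)
Last nonzero remainder: (135/4)t + 135/2. Dividing through by 135/4 gives the monic gcd t + 2.

t + 2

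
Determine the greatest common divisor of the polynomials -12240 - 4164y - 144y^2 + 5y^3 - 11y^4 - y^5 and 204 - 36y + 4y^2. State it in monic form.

51 - 9y + y^2

By polynomial division,
  -y^5 - 11y^4 + 5y^3 - 144y^2 - 4164y - 12240 = (-(1/4)y^3 - 5y^2 - 31y - 60)(4y^2 - 36y + 204) + (0)
Last nonzero remainder: 4y^2 - 36y + 204. Dividing through by 4 gives the monic gcd y^2 - 9y + 51.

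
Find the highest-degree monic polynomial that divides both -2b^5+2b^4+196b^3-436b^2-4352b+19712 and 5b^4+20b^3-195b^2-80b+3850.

Repeated division with remainder:
  -2b^5+2b^4+196b^3-436b^2-4352b+19712 = (-(2/5)b+2)(5b^4+20b^3-195b^2-80b+3850) + (78b^3-78b^2-2652b+12012)
  5b^4+20b^3-195b^2-80b+3850 = ((5/78)b+25/78)(78b^3-78b^2-2652b+12012) + (0)
Last nonzero remainder: 78b^3-78b^2-2652b+12012. Dividing through by 78 gives the monic gcd b^3-b^2-34b+154.

b^3-b^2-34b+154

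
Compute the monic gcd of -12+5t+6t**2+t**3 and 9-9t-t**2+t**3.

Repeated division with remainder:
  t**3+6t**2+5t-12 = (t**3-t**2-9t+9) + (7t**2+14t-21)
  t**3-t**2-9t+9 = ((1/7)t-3/7)(7t**2+14t-21) + (0)
Last nonzero remainder: 7t**2+14t-21. Dividing through by 7 gives the monic gcd t**2+2t-3.

-3+2t+t**2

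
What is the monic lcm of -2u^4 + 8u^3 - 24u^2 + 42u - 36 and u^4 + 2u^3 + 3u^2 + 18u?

Repeated division with remainder:
  -2u^4 + 8u^3 - 24u^2 + 42u - 36 = (-2)(u^4 + 2u^3 + 3u^2 + 18u) + (12u^3 - 18u^2 + 78u - 36)
  u^4 + 2u^3 + 3u^2 + 18u = ((1/12)u + 7/24)(12u^3 - 18u^2 + 78u - 36) + ((7/4)u^2 - (7/4)u + 21/2)
  12u^3 - 18u^2 + 78u - 36 = ((48/7)u - 24/7)((7/4)u^2 - (7/4)u + 21/2) + (0)
Last nonzero remainder: (7/4)u^2 - (7/4)u + 21/2. Dividing through by 7/4 gives the monic gcd u^2 - u + 6.
Then lcm(f, g) = f·g / gcd(f, g); expanding and making the result monic gives the answer.

u^6 - u^5 + 15u^3 - 45u^2 + 54u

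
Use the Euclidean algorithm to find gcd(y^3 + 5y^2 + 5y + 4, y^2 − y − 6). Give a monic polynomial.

1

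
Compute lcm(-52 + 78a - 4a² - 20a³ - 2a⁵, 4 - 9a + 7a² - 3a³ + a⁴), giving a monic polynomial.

Apply the Euclidean algorithm:
  -2a⁵ - 20a³ - 4a² + 78a - 52 = (-2a - 6)(a⁴ - 3a³ + 7a² - 9a + 4) + (-24a³ + 20a² + 32a - 28)
  a⁴ - 3a³ + 7a² - 9a + 4 = (-(1/24)a + 13/144)(-24a³ + 20a² + 32a - 28) + ((235/36)a² - (235/18)a + 235/36)
  -24a³ + 20a² + 32a - 28 = (-(864/235)a - 1008/235)((235/36)a² - (235/18)a + 235/36) + (0)
Last nonzero remainder: (235/36)a² - (235/18)a + 235/36. Dividing through by 235/36 gives the monic gcd a² - 2a + 1.
Then lcm(f, g) = f·g / gcd(f, g); expanding and making the result monic gives the answer.

104 - 182a + 73a² - a³ - 8a⁴ + 14a⁵ - a⁶ + a⁷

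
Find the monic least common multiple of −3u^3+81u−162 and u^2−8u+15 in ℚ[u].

Euclidean algorithm in ℚ[u]:
  −3u^3+81u−162 = (−3u−24)(u^2−8u+15) + (−66u+198)
  u^2−8u+15 = (−(1/66)u+5/66)(−66u+198) + (0)
Last nonzero remainder: −66u+198. Dividing through by −66 gives the monic gcd u−3.
Then lcm(f, g) = f·g / gcd(f, g); expanding and making the result monic gives the answer.

u^4−5u^3−27u^2+189u−270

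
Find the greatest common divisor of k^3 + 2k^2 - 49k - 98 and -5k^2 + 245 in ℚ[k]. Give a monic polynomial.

k^2 - 49

Euclidean algorithm in ℚ[k]:
  k^3 + 2k^2 - 49k - 98 = (-(1/5)k - 2/5)(-5k^2 + 245) + (0)
Last nonzero remainder: -5k^2 + 245. Dividing through by -5 gives the monic gcd k^2 - 49.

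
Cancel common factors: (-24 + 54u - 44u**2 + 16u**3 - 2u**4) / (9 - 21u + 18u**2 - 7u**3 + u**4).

(8 - 2u)/(-3 + u)

Repeated division with remainder:
  -2u**4 + 16u**3 - 44u**2 + 54u - 24 = (-2)(u**4 - 7u**3 + 18u**2 - 21u + 9) + (2u**3 - 8u**2 + 12u - 6)
  u**4 - 7u**3 + 18u**2 - 21u + 9 = ((1/2)u - 3/2)(2u**3 - 8u**2 + 12u - 6) + (0)
Last nonzero remainder: 2u**3 - 8u**2 + 12u - 6. Dividing through by 2 gives the monic gcd u**3 - 4u**2 + 6u - 3.
Cancel u**3 - 4u**2 + 6u - 3 from numerator and denominator to get the reduced form.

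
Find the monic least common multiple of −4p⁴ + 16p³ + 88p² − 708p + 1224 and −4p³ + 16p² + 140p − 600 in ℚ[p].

p⁶ − 14p⁵ + 43p⁴ + 297p³ − 2626p² + 7485p − 7650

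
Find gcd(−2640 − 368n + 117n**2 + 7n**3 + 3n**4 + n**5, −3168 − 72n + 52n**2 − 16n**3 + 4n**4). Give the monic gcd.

By polynomial division,
  n**5 + 3n**4 + 7n**3 + 117n**2 − 368n − 2640 = ((1/4)n + 7/4)(4n**4 − 16n**3 + 52n**2 − 72n − 3168) + (22n**3 + 44n**2 + 550n + 2904)
  4n**4 − 16n**3 + 52n**2 − 72n − 3168 = ((2/11)n − 12/11)(22n**3 + 44n**2 + 550n + 2904) + (0)
Last nonzero remainder: 22n**3 + 44n**2 + 550n + 2904. Dividing through by 22 gives the monic gcd n**3 + 2n**2 + 25n + 132.

132 + 25n + 2n**2 + n**3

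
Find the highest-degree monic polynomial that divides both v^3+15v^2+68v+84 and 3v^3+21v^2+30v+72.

v+6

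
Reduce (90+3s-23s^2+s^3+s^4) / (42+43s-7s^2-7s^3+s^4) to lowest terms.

By polynomial division,
  s^4+s^3-23s^2+3s+90 = (s^4-7s^3-7s^2+43s+42) + (8s^3-16s^2-40s+48)
  s^4-7s^3-7s^2+43s+42 = ((1/8)s-5/8)(8s^3-16s^2-40s+48) + (-12s^2+12s+72)
  8s^3-16s^2-40s+48 = (-(2/3)s+2/3)(-12s^2+12s+72) + (0)
Last nonzero remainder: -12s^2+12s+72. Dividing through by -12 gives the monic gcd s^2-s-6.
Cancel s^2-s-6 from numerator and denominator to get the reduced form.

(-15+2s+s^2)/(-7-6s+s^2)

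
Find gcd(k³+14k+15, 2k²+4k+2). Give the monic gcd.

Euclidean algorithm in ℚ[k]:
  k³+14k+15 = ((1/2)k-1)(2k²+4k+2) + (17k+17)
  2k²+4k+2 = ((2/17)k+2/17)(17k+17) + (0)
Last nonzero remainder: 17k+17. Dividing through by 17 gives the monic gcd k+1.

k+1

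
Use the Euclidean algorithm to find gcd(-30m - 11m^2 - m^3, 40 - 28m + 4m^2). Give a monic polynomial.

1

Repeated division with remainder:
  -m^3 - 11m^2 - 30m = (-(1/4)m - 9/2)(4m^2 - 28m + 40) + (-146m + 180)
  4m^2 - 28m + 40 = (-(2/73)m + 842/5329)(-146m + 180) + (61600/5329)
  -146m + 180 = (-(389017/30800)m + 47961/3080)(61600/5329) + (0)
The last nonzero remainder is the constant 61600/5329, so the polynomials are coprime and gcd = 1.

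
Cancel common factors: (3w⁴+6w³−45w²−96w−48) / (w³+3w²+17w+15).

Apply the Euclidean algorithm:
  3w⁴+6w³−45w²−96w−48 = (3w−3)(w³+3w²+17w+15) + (−87w²−90w−3)
  w³+3w²+17w+15 = (−(1/87)w−19/841)(−87w²−90w−3) + ((12558/841)w+12558/841)
  −87w²−90w−3 = (−(24389/4186)w−841/4186)((12558/841)w+12558/841) + (0)
Last nonzero remainder: (12558/841)w+12558/841. Dividing through by 12558/841 gives the monic gcd w+1.
Cancel w+1 from numerator and denominator to get the reduced form.

(3w³+3w²−48w−48)/(w²+2w+15)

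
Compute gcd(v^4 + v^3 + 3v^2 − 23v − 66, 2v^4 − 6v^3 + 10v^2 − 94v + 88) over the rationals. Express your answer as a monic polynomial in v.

Euclidean algorithm in ℚ[v]:
  v^4 + v^3 + 3v^2 − 23v − 66 = (1/2)(2v^4 − 6v^3 + 10v^2 − 94v + 88) + (4v^3 − 2v^2 + 24v − 110)
  2v^4 − 6v^3 + 10v^2 − 94v + 88 = ((1/2)v − 5/4)(4v^3 − 2v^2 + 24v − 110) + (−(9/2)v^2 − 9v − 99/2)
  4v^3 − 2v^2 + 24v − 110 = (−(8/9)v + 20/9)(−(9/2)v^2 − 9v − 99/2) + (0)
Last nonzero remainder: −(9/2)v^2 − 9v − 99/2. Dividing through by −9/2 gives the monic gcd v^2 + 2v + 11.

v^2 + 2v + 11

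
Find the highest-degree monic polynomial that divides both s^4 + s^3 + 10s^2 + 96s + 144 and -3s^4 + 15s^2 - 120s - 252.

By polynomial division,
  s^4 + s^3 + 10s^2 + 96s + 144 = (-1/3)(-3s^4 + 15s^2 - 120s - 252) + (s^3 + 15s^2 + 56s + 60)
  -3s^4 + 15s^2 - 120s - 252 = (-3s + 45)(s^3 + 15s^2 + 56s + 60) + (-492s^2 - 2460s - 2952)
  s^3 + 15s^2 + 56s + 60 = (-(1/492)s - 5/246)(-492s^2 - 2460s - 2952) + (0)
Last nonzero remainder: -492s^2 - 2460s - 2952. Dividing through by -492 gives the monic gcd s^2 + 5s + 6.

s^2 + 5s + 6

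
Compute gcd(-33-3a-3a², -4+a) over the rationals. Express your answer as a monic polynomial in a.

1

Apply the Euclidean algorithm:
  -3a²-3a-33 = (-3a-15)(a-4) + (-93)
  a-4 = (-(1/93)a+4/93)(-93) + (0)
The last nonzero remainder is the constant -93, so the polynomials are coprime and gcd = 1.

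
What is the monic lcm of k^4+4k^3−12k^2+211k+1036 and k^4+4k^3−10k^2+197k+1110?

Repeated division with remainder:
  k^4+4k^3−12k^2+211k+1036 = (k^4+4k^3−10k^2+197k+1110) + (−2k^2+14k−74)
  k^4+4k^3−10k^2+197k+1110 = (−(1/2)k^2−(11/2)k−15)(−2k^2+14k−74) + (0)
Last nonzero remainder: −2k^2+14k−74. Dividing through by −2 gives the monic gcd k^2−7k+37.
Then lcm(f, g) = f·g / gcd(f, g); expanding and making the result monic gives the answer.

k^6+15k^5+62k^4+199k^3+2997k^2+17726k+31080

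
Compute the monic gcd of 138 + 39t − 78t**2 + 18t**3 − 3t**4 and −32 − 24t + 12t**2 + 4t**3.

Euclidean algorithm in ℚ[t]:
  −3t**4 + 18t**3 − 78t**2 + 39t + 138 = (−(3/4)t + 27/4)(4t**3 + 12t**2 − 24t − 32) + (−177t**2 + 177t + 354)
  4t**3 + 12t**2 − 24t − 32 = (−(4/177)t − 16/177)(−177t**2 + 177t + 354) + (0)
Last nonzero remainder: −177t**2 + 177t + 354. Dividing through by −177 gives the monic gcd t**2 − t − 2.

−2 − t + t**2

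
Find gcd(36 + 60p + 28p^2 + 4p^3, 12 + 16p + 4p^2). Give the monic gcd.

3 + 4p + p^2

Euclidean algorithm in ℚ[p]:
  4p^3 + 28p^2 + 60p + 36 = (p + 3)(4p^2 + 16p + 12) + (0)
Last nonzero remainder: 4p^2 + 16p + 12. Dividing through by 4 gives the monic gcd p^2 + 4p + 3.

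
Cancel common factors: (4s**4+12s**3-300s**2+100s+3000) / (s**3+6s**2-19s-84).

(4s**3-300s+1000)/(s**2+3s-28)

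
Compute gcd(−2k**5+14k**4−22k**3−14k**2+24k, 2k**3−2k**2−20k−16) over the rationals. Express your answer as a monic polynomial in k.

Repeated division with remainder:
  −2k**5+14k**4−22k**3−14k**2+24k = (−k**2+6k−15)(2k**3−2k**2−20k−16) + (60k**2−180k−240)
  2k**3−2k**2−20k−16 = ((1/30)k+1/15)(60k**2−180k−240) + (0)
Last nonzero remainder: 60k**2−180k−240. Dividing through by 60 gives the monic gcd k**2−3k−4.

k**2−3k−4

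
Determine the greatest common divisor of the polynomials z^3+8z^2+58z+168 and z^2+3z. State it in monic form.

1

By polynomial division,
  z^3+8z^2+58z+168 = (z+5)(z^2+3z) + (43z+168)
  z^2+3z = ((1/43)z-39/1849)(43z+168) + (6552/1849)
  43z+168 = ((79507/6552)z+1849/39)(6552/1849) + (0)
The last nonzero remainder is the constant 6552/1849, so the polynomials are coprime and gcd = 1.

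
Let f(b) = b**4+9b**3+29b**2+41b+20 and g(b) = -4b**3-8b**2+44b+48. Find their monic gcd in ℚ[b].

b**2+5b+4

Apply the Euclidean algorithm:
  b**4+9b**3+29b**2+41b+20 = (-(1/4)b-7/4)(-4b**3-8b**2+44b+48) + (26b**2+130b+104)
  -4b**3-8b**2+44b+48 = (-(2/13)b+6/13)(26b**2+130b+104) + (0)
Last nonzero remainder: 26b**2+130b+104. Dividing through by 26 gives the monic gcd b**2+5b+4.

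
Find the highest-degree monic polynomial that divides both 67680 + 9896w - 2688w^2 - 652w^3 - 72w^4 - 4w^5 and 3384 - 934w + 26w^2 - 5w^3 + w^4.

-376 + 62w + 4w^2 + w^3

Euclidean algorithm in ℚ[w]:
  -4w^5 - 72w^4 - 652w^3 - 2688w^2 + 9896w + 67680 = (-4w - 92)(w^4 - 5w^3 + 26w^2 - 934w + 3384) + (-1008w^3 - 4032w^2 - 62496w + 379008)
  w^4 - 5w^3 + 26w^2 - 934w + 3384 = (-(1/1008)w + 1/112)(-1008w^3 - 4032w^2 - 62496w + 379008) + (0)
Last nonzero remainder: -1008w^3 - 4032w^2 - 62496w + 379008. Dividing through by -1008 gives the monic gcd w^3 + 4w^2 + 62w - 376.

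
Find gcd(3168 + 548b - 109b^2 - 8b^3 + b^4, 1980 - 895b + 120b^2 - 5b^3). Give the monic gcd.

99 - 20b + b^2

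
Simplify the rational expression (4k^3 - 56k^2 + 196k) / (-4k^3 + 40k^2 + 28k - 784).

By polynomial division,
  4k^3 - 56k^2 + 196k = (-1)(-4k^3 + 40k^2 + 28k - 784) + (-16k^2 + 224k - 784)
  -4k^3 + 40k^2 + 28k - 784 = ((1/4)k + 1)(-16k^2 + 224k - 784) + (0)
Last nonzero remainder: -16k^2 + 224k - 784. Dividing through by -16 gives the monic gcd k^2 - 14k + 49.
Cancel k^2 - 14k + 49 from numerator and denominator to get the reduced form.

(-k)/(k + 4)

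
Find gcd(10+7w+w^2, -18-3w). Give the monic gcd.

Euclidean algorithm in ℚ[w]:
  w^2+7w+10 = (-(1/3)w-1/3)(-3w-18) + (4)
  -3w-18 = (-(3/4)w-9/2)(4) + (0)
The last nonzero remainder is the constant 4, so the polynomials are coprime and gcd = 1.

1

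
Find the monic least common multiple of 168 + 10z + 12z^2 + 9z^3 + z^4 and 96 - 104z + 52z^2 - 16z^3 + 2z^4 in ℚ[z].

1344 - 928z + 204z^2 + 10z^3 - 34z^4 + 3z^5 + z^6

Apply the Euclidean algorithm:
  z^4 + 9z^3 + 12z^2 + 10z + 168 = (1/2)(2z^4 - 16z^3 + 52z^2 - 104z + 96) + (17z^3 - 14z^2 + 62z + 120)
  2z^4 - 16z^3 + 52z^2 - 104z + 96 = ((2/17)z - 244/289)(17z^3 - 14z^2 + 62z + 120) + ((9504/289)z^2 - (19008/289)z + 57024/289)
  17z^3 - 14z^2 + 62z + 120 = ((4913/9504)z + 1445/2376)((9504/289)z^2 - (19008/289)z + 57024/289) + (0)
Last nonzero remainder: (9504/289)z^2 - (19008/289)z + 57024/289. Dividing through by 9504/289 gives the monic gcd z^2 - 2z + 6.
Then lcm(f, g) = f·g / gcd(f, g); expanding and making the result monic gives the answer.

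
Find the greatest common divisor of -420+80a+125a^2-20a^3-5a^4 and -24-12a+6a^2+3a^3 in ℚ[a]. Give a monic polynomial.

By polynomial division,
  -5a^4-20a^3+125a^2+80a-420 = (-(5/3)a-10/3)(3a^3+6a^2-12a-24) + (125a^2-500)
  3a^3+6a^2-12a-24 = ((3/125)a+6/125)(125a^2-500) + (0)
Last nonzero remainder: 125a^2-500. Dividing through by 125 gives the monic gcd a^2-4.

-4+a^2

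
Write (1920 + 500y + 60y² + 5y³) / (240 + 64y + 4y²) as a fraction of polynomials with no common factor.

(320 + 30y + 5y²)/(40 + 4y)

Apply the Euclidean algorithm:
  5y³ + 60y² + 500y + 1920 = ((5/4)y - 5)(4y² + 64y + 240) + (520y + 3120)
  4y² + 64y + 240 = ((1/130)y + 1/13)(520y + 3120) + (0)
Last nonzero remainder: 520y + 3120. Dividing through by 520 gives the monic gcd y + 6.
Cancel y + 6 from numerator and denominator to get the reduced form.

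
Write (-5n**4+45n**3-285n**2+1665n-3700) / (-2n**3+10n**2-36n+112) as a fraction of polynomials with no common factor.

(5n**3-25n**2+185n-925)/(2n**2-2n+28)

By polynomial division,
  -5n**4+45n**3-285n**2+1665n-3700 = ((5/2)n-10)(-2n**3+10n**2-36n+112) + (-95n**2+1025n-2580)
  -2n**3+10n**2-36n+112 = ((2/95)n+44/361)(-95n**2+1025n-2580) + (-(38488/361)n+153952/361)
  -95n**2+1025n-2580 = ((34295/38488)n-232845/38488)(-(38488/361)n+153952/361) + (0)
Last nonzero remainder: -(38488/361)n+153952/361. Dividing through by -38488/361 gives the monic gcd n-4.
Cancel n-4 from numerator and denominator to get the reduced form.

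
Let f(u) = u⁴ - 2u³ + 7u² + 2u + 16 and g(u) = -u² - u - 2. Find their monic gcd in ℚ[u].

u² + u + 2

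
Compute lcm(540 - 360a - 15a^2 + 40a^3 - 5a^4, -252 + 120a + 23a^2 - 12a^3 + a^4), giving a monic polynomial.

Euclidean algorithm in ℚ[a]:
  -5a^4 + 40a^3 - 15a^2 - 360a + 540 = (-5)(a^4 - 12a^3 + 23a^2 + 120a - 252) + (-20a^3 + 100a^2 + 240a - 720)
  a^4 - 12a^3 + 23a^2 + 120a - 252 = (-(1/20)a + 7/20)(-20a^3 + 100a^2 + 240a - 720) + (0)
Last nonzero remainder: -20a^3 + 100a^2 + 240a - 720. Dividing through by -20 gives the monic gcd a^3 - 5a^2 - 12a + 36.
Then lcm(f, g) = f·g / gcd(f, g); expanding and making the result monic gives the answer.

756 - 612a + 51a^2 + 59a^3 - 15a^4 + a^5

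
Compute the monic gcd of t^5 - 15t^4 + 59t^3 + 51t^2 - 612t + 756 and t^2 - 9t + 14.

t^2 - 9t + 14

By polynomial division,
  t^5 - 15t^4 + 59t^3 + 51t^2 - 612t + 756 = (t^3 - 6t^2 - 9t + 54)(t^2 - 9t + 14) + (0)
The last nonzero remainder t^2 - 9t + 14 is already monic.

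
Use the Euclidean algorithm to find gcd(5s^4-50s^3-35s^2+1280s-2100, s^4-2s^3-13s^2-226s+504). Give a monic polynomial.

s^2-9s+14

Apply the Euclidean algorithm:
  5s^4-50s^3-35s^2+1280s-2100 = (5)(s^4-2s^3-13s^2-226s+504) + (-40s^3+30s^2+2410s-4620)
  s^4-2s^3-13s^2-226s+504 = (-(1/40)s+1/32)(-40s^3+30s^2+2410s-4620) + ((741/16)s^2-(6669/16)s+5187/8)
  -40s^3+30s^2+2410s-4620 = (-(640/741)s-1760/247)((741/16)s^2-(6669/16)s+5187/8) + (0)
Last nonzero remainder: (741/16)s^2-(6669/16)s+5187/8. Dividing through by 741/16 gives the monic gcd s^2-9s+14.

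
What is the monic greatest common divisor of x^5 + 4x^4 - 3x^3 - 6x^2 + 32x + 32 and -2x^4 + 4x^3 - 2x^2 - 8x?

x^3 - 2x^2 + x + 4

By polynomial division,
  x^5 + 4x^4 - 3x^3 - 6x^2 + 32x + 32 = (-(1/2)x - 3)(-2x^4 + 4x^3 - 2x^2 - 8x) + (8x^3 - 16x^2 + 8x + 32)
  -2x^4 + 4x^3 - 2x^2 - 8x = (-(1/4)x)(8x^3 - 16x^2 + 8x + 32) + (0)
Last nonzero remainder: 8x^3 - 16x^2 + 8x + 32. Dividing through by 8 gives the monic gcd x^3 - 2x^2 + x + 4.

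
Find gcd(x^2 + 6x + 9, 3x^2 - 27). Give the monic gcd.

Repeated division with remainder:
  x^2 + 6x + 9 = (1/3)(3x^2 - 27) + (6x + 18)
  3x^2 - 27 = ((1/2)x - 3/2)(6x + 18) + (0)
Last nonzero remainder: 6x + 18. Dividing through by 6 gives the monic gcd x + 3.

x + 3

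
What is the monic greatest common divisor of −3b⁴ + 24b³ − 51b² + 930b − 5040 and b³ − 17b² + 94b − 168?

b² − 13b + 42

By polynomial division,
  −3b⁴ + 24b³ − 51b² + 930b − 5040 = (−3b − 27)(b³ − 17b² + 94b − 168) + (−228b² + 2964b − 9576)
  b³ − 17b² + 94b − 168 = (−(1/228)b + 1/57)(−228b² + 2964b − 9576) + (0)
Last nonzero remainder: −228b² + 2964b − 9576. Dividing through by −228 gives the monic gcd b² − 13b + 42.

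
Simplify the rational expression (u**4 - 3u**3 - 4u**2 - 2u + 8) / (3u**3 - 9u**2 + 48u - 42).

(u**3 - 2u**2 - 6u - 8)/(3u**2 - 6u + 42)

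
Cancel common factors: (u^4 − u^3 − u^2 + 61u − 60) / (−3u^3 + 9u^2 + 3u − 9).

Apply the Euclidean algorithm:
  u^4 − u^3 − u^2 + 61u − 60 = (−(1/3)u − 2/3)(−3u^3 + 9u^2 + 3u − 9) + (6u^2 + 60u − 66)
  −3u^3 + 9u^2 + 3u − 9 = (−(1/2)u + 13/2)(6u^2 + 60u − 66) + (−420u + 420)
  6u^2 + 60u − 66 = (−(1/70)u − 11/70)(−420u + 420) + (0)
Last nonzero remainder: −420u + 420. Dividing through by −420 gives the monic gcd u − 1.
Cancel u − 1 from numerator and denominator to get the reduced form.

(−u^3 + u − 60)/(3u^2 − 6u − 9)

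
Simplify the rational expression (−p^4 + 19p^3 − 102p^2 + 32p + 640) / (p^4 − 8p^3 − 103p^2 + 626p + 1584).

Apply the Euclidean algorithm:
  −p^4 + 19p^3 − 102p^2 + 32p + 640 = (−1)(p^4 − 8p^3 − 103p^2 + 626p + 1584) + (11p^3 − 205p^2 + 658p + 2224)
  p^4 − 8p^3 − 103p^2 + 626p + 1584 = ((1/11)p + 117/121)(11p^3 − 205p^2 + 658p + 2224) + ((4284/121)p^2 − (25704/121)p − 68544/121)
  11p^3 − 205p^2 + 658p + 2224 = ((1331/4284)p − 16819/4284)((4284/121)p^2 − (25704/121)p − 68544/121) + (0)
Last nonzero remainder: (4284/121)p^2 − (25704/121)p − 68544/121. Dividing through by 4284/121 gives the monic gcd p^2 − 6p − 16.
Cancel p^2 − 6p − 16 from numerator and denominator to get the reduced form.

(−p^2 + 13p − 40)/(p^2 − 2p − 99)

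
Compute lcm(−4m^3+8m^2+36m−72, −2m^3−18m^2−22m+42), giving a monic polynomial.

m^5+4m^4−28m^3−22m^2+171m−126

Apply the Euclidean algorithm:
  −4m^3+8m^2+36m−72 = (2)(−2m^3−18m^2−22m+42) + (44m^2+80m−156)
  −2m^3−18m^2−22m+42 = (−(1/22)m−79/242)(44m^2+80m−156) + (−(360/121)m−1080/121)
  44m^2+80m−156 = (−(1331/90)m+1573/90)(−(360/121)m−1080/121) + (0)
Last nonzero remainder: −(360/121)m−1080/121. Dividing through by −360/121 gives the monic gcd m+3.
Then lcm(f, g) = f·g / gcd(f, g); expanding and making the result monic gives the answer.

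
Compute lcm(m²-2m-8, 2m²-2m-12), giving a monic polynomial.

Repeated division with remainder:
  m²-2m-8 = (1/2)(2m²-2m-12) + (-m-2)
  2m²-2m-12 = (-2m+6)(-m-2) + (0)
Last nonzero remainder: -m-2. Dividing through by -1 gives the monic gcd m+2.
Then lcm(f, g) = f·g / gcd(f, g); expanding and making the result monic gives the answer.

m³-5m²-2m+24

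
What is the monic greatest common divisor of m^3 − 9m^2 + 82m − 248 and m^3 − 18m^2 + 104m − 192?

m − 4

Euclidean algorithm in ℚ[m]:
  m^3 − 9m^2 + 82m − 248 = (m^3 − 18m^2 + 104m − 192) + (9m^2 − 22m − 56)
  m^3 − 18m^2 + 104m − 192 = ((1/9)m − 140/81)(9m^2 − 22m − 56) + ((5848/81)m − 23392/81)
  9m^2 − 22m − 56 = ((729/5848)m + 567/2924)((5848/81)m − 23392/81) + (0)
Last nonzero remainder: (5848/81)m − 23392/81. Dividing through by 5848/81 gives the monic gcd m − 4.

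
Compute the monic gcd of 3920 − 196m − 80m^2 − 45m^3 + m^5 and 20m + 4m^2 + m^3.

By polynomial division,
  m^5 − 45m^3 − 80m^2 − 196m + 3920 = (m^2 − 4m − 49)(m^3 + 4m^2 + 20m) + (196m^2 + 784m + 3920)
  m^3 + 4m^2 + 20m = ((1/196)m)(196m^2 + 784m + 3920) + (0)
Last nonzero remainder: 196m^2 + 784m + 3920. Dividing through by 196 gives the monic gcd m^2 + 4m + 20.

20 + 4m + m^2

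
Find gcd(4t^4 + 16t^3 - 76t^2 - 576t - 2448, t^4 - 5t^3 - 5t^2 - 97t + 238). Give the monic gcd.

t^2 + 4t + 17

Apply the Euclidean algorithm:
  4t^4 + 16t^3 - 76t^2 - 576t - 2448 = (4)(t^4 - 5t^3 - 5t^2 - 97t + 238) + (36t^3 - 56t^2 - 188t - 3400)
  t^4 - 5t^3 - 5t^2 - 97t + 238 = ((1/36)t - 31/324)(36t^3 - 56t^2 - 188t - 3400) + (-(416/81)t^2 - (1664/81)t - 7072/81)
  36t^3 - 56t^2 - 188t - 3400 = (-(729/104)t + 2025/52)(-(416/81)t^2 - (1664/81)t - 7072/81) + (0)
Last nonzero remainder: -(416/81)t^2 - (1664/81)t - 7072/81. Dividing through by -416/81 gives the monic gcd t^2 + 4t + 17.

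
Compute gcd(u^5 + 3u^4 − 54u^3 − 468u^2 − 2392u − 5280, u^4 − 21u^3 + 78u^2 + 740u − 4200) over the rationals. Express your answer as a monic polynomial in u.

Apply the Euclidean algorithm:
  u^5 + 3u^4 − 54u^3 − 468u^2 − 2392u − 5280 = (u + 24)(u^4 − 21u^3 + 78u^2 + 740u − 4200) + (372u^3 − 3080u^2 − 15952u + 95520)
  u^4 − 21u^3 + 78u^2 + 740u − 4200 = ((1/372)u − 1183/34596)(372u^3 − 3080u^2 − 15952u + 95520) + ((134596/8649)u^2 − (538384/8649)u − 2691920/2883)
  372u^3 − 3080u^2 − 15952u + 95520 = ((804357/33649)u − 3442302/33649)((134596/8649)u^2 − (538384/8649)u − 2691920/2883) + (0)
Last nonzero remainder: (134596/8649)u^2 − (538384/8649)u − 2691920/2883. Dividing through by 134596/8649 gives the monic gcd u^2 − 4u − 60.

u^2 − 4u − 60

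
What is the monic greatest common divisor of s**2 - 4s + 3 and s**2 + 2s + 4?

Apply the Euclidean algorithm:
  s**2 - 4s + 3 = (s**2 + 2s + 4) + (-6s - 1)
  s**2 + 2s + 4 = (-(1/6)s - 11/36)(-6s - 1) + (133/36)
  -6s - 1 = (-(216/133)s - 36/133)(133/36) + (0)
The last nonzero remainder is the constant 133/36, so the polynomials are coprime and gcd = 1.

1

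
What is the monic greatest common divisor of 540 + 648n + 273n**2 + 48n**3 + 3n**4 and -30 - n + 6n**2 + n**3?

15 + 8n + n**2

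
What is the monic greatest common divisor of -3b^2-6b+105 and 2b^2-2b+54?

1

Apply the Euclidean algorithm:
  -3b^2-6b+105 = (-3/2)(2b^2-2b+54) + (-9b+186)
  2b^2-2b+54 = (-(2/9)b-118/27)(-9b+186) + (7802/9)
  -9b+186 = (-(81/7802)b+837/3901)(7802/9) + (0)
The last nonzero remainder is the constant 7802/9, so the polynomials are coprime and gcd = 1.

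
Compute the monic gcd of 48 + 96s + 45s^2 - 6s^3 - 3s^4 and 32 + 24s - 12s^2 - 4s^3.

4 + 5s + s^2

Apply the Euclidean algorithm:
  -3s^4 - 6s^3 + 45s^2 + 96s + 48 = ((3/4)s - 3/4)(-4s^3 - 12s^2 + 24s + 32) + (18s^2 + 90s + 72)
  -4s^3 - 12s^2 + 24s + 32 = (-(2/9)s + 4/9)(18s^2 + 90s + 72) + (0)
Last nonzero remainder: 18s^2 + 90s + 72. Dividing through by 18 gives the monic gcd s^2 + 5s + 4.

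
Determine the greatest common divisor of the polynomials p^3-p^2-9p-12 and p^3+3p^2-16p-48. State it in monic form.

p-4

Euclidean algorithm in ℚ[p]:
  p^3-p^2-9p-12 = (p^3+3p^2-16p-48) + (-4p^2+7p+36)
  p^3+3p^2-16p-48 = (-(1/4)p-19/16)(-4p^2+7p+36) + ((21/16)p-21/4)
  -4p^2+7p+36 = (-(64/21)p-48/7)((21/16)p-21/4) + (0)
Last nonzero remainder: (21/16)p-21/4. Dividing through by 21/16 gives the monic gcd p-4.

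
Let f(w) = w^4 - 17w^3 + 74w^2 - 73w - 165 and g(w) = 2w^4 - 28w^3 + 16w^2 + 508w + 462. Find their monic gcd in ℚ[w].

w^2 - 10w - 11

Apply the Euclidean algorithm:
  w^4 - 17w^3 + 74w^2 - 73w - 165 = (1/2)(2w^4 - 28w^3 + 16w^2 + 508w + 462) + (-3w^3 + 66w^2 - 327w - 396)
  2w^4 - 28w^3 + 16w^2 + 508w + 462 = (-(2/3)w - 16/3)(-3w^3 + 66w^2 - 327w - 396) + (150w^2 - 1500w - 1650)
  -3w^3 + 66w^2 - 327w - 396 = (-(1/50)w + 6/25)(150w^2 - 1500w - 1650) + (0)
Last nonzero remainder: 150w^2 - 1500w - 1650. Dividing through by 150 gives the monic gcd w^2 - 10w - 11.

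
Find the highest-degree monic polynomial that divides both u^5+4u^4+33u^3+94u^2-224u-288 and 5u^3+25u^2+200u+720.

Repeated division with remainder:
  u^5+4u^4+33u^3+94u^2-224u-288 = ((1/5)u^2-(1/5)u-2/5)(5u^3+25u^2+200u+720) + (0)
Last nonzero remainder: 5u^3+25u^2+200u+720. Dividing through by 5 gives the monic gcd u^3+5u^2+40u+144.

u^3+5u^2+40u+144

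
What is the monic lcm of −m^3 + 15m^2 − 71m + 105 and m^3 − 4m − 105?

m^5 − 10m^4 + 17m^3 − 65m^2 + 966m − 2205

By polynomial division,
  −m^3 + 15m^2 − 71m + 105 = (−1)(m^3 − 4m − 105) + (15m^2 − 75m)
  m^3 − 4m − 105 = ((1/15)m + 1/3)(15m^2 − 75m) + (21m − 105)
  15m^2 − 75m = ((5/7)m)(21m − 105) + (0)
Last nonzero remainder: 21m − 105. Dividing through by 21 gives the monic gcd m − 5.
Then lcm(f, g) = f·g / gcd(f, g); expanding and making the result monic gives the answer.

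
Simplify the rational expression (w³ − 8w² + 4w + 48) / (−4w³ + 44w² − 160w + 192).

(−w² + 4w + 12)/(4w² − 28w + 48)

Euclidean algorithm in ℚ[w]:
  w³ − 8w² + 4w + 48 = (−1/4)(−4w³ + 44w² − 160w + 192) + (3w² − 36w + 96)
  −4w³ + 44w² − 160w + 192 = (−(4/3)w − 4/3)(3w² − 36w + 96) + (−80w + 320)
  3w² − 36w + 96 = (−(3/80)w + 3/10)(−80w + 320) + (0)
Last nonzero remainder: −80w + 320. Dividing through by −80 gives the monic gcd w − 4.
Cancel w − 4 from numerator and denominator to get the reduced form.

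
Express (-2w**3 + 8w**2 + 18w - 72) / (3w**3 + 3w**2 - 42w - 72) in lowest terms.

(-2w + 6)/(3w + 6)

Euclidean algorithm in ℚ[w]:
  -2w**3 + 8w**2 + 18w - 72 = (-2/3)(3w**3 + 3w**2 - 42w - 72) + (10w**2 - 10w - 120)
  3w**3 + 3w**2 - 42w - 72 = ((3/10)w + 3/5)(10w**2 - 10w - 120) + (0)
Last nonzero remainder: 10w**2 - 10w - 120. Dividing through by 10 gives the monic gcd w**2 - w - 12.
Cancel w**2 - w - 12 from numerator and denominator to get the reduced form.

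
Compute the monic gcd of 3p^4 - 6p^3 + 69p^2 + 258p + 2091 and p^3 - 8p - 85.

p^2 + 5p + 17

By polynomial division,
  3p^4 - 6p^3 + 69p^2 + 258p + 2091 = (3p - 6)(p^3 - 8p - 85) + (93p^2 + 465p + 1581)
  p^3 - 8p - 85 = ((1/93)p - 5/93)(93p^2 + 465p + 1581) + (0)
Last nonzero remainder: 93p^2 + 465p + 1581. Dividing through by 93 gives the monic gcd p^2 + 5p + 17.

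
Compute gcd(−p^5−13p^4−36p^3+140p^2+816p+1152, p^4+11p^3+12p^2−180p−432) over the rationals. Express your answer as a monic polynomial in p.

Euclidean algorithm in ℚ[p]:
  −p^5−13p^4−36p^3+140p^2+816p+1152 = (−p−2)(p^4+11p^3+12p^2−180p−432) + (−2p^3−16p^2+24p+288)
  p^4+11p^3+12p^2−180p−432 = (−(1/2)p−3/2)(−2p^3−16p^2+24p+288) + (0)
Last nonzero remainder: −2p^3−16p^2+24p+288. Dividing through by −2 gives the monic gcd p^3+8p^2−12p−144.

p^3+8p^2−12p−144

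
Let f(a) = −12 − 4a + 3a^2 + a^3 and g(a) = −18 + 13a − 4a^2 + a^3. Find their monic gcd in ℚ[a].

By polynomial division,
  a^3 + 3a^2 − 4a − 12 = (a^3 − 4a^2 + 13a − 18) + (7a^2 − 17a + 6)
  a^3 − 4a^2 + 13a − 18 = ((1/7)a − 11/49)(7a^2 − 17a + 6) + ((408/49)a − 816/49)
  7a^2 − 17a + 6 = ((343/408)a − 49/136)((408/49)a − 816/49) + (0)
Last nonzero remainder: (408/49)a − 816/49. Dividing through by 408/49 gives the monic gcd a − 2.

−2 + a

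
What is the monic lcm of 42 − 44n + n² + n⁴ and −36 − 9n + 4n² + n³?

504 − 234n − 254n² − 37n³ + 13n⁴ + 7n⁵ + n⁶

Repeated division with remainder:
  n⁴ + n² − 44n + 42 = (n − 4)(n³ + 4n² − 9n − 36) + (26n² − 44n − 102)
  n³ + 4n² − 9n − 36 = ((1/26)n + 37/169)(26n² − 44n − 102) + ((770/169)n − 2310/169)
  26n² − 44n − 102 = ((2197/385)n + 2873/385)((770/169)n − 2310/169) + (0)
Last nonzero remainder: (770/169)n − 2310/169. Dividing through by 770/169 gives the monic gcd n − 3.
Then lcm(f, g) = f·g / gcd(f, g); expanding and making the result monic gives the answer.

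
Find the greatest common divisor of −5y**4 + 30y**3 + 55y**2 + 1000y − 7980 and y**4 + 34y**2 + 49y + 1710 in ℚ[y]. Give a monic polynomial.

By polynomial division,
  −5y**4 + 30y**3 + 55y**2 + 1000y − 7980 = (−5)(y**4 + 34y**2 + 49y + 1710) + (30y**3 + 225y**2 + 1245y + 570)
  y**4 + 34y**2 + 49y + 1710 = ((1/30)y − 1/4)(30y**3 + 225y**2 + 1245y + 570) + ((195/4)y**2 + (1365/4)y + 3705/2)
  30y**3 + 225y**2 + 1245y + 570 = ((8/13)y + 4/13)((195/4)y**2 + (1365/4)y + 3705/2) + (0)
Last nonzero remainder: (195/4)y**2 + (1365/4)y + 3705/2. Dividing through by 195/4 gives the monic gcd y**2 + 7y + 38.

y**2 + 7y + 38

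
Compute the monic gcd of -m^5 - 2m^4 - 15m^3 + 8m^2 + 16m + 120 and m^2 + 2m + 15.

m^2 + 2m + 15

By polynomial division,
  -m^5 - 2m^4 - 15m^3 + 8m^2 + 16m + 120 = (-m^3 + 8)(m^2 + 2m + 15) + (0)
The last nonzero remainder m^2 + 2m + 15 is already monic.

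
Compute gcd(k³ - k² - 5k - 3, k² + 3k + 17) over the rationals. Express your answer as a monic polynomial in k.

By polynomial division,
  k³ - k² - 5k - 3 = (k - 4)(k² + 3k + 17) + (-10k + 65)
  k² + 3k + 17 = (-(1/10)k - 19/20)(-10k + 65) + (315/4)
  -10k + 65 = (-(8/63)k + 52/63)(315/4) + (0)
The last nonzero remainder is the constant 315/4, so the polynomials are coprime and gcd = 1.

1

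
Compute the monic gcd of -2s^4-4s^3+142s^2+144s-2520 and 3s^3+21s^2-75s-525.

Repeated division with remainder:
  -2s^4-4s^3+142s^2+144s-2520 = (-(2/3)s+10/3)(3s^3+21s^2-75s-525) + (22s^2+44s-770)
  3s^3+21s^2-75s-525 = ((3/22)s+15/22)(22s^2+44s-770) + (0)
Last nonzero remainder: 22s^2+44s-770. Dividing through by 22 gives the monic gcd s^2+2s-35.

s^2+2s-35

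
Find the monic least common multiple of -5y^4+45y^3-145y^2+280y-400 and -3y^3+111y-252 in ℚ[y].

By polynomial division,
  -5y^4+45y^3-145y^2+280y-400 = ((5/3)y-15)(-3y^3+111y-252) + (-330y^2+2365y-4180)
  -3y^3+111y-252 = ((1/110)y+43/660)(-330y^2+2365y-4180) + (-(61/12)y+61/3)
  -330y^2+2365y-4180 = ((3960/61)y-12540/61)(-(61/12)y+61/3) + (0)
Last nonzero remainder: -(61/12)y+61/3. Dividing through by -61/12 gives the monic gcd y-4.
Then lcm(f, g) = f·g / gcd(f, g); expanding and making the result monic gives the answer.

y^6-5y^5-28y^4+249y^3-753y^2+1496y-1680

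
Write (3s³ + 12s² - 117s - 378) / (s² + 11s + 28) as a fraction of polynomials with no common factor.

(3s² - 9s - 54)/(s + 4)

By polynomial division,
  3s³ + 12s² - 117s - 378 = (3s - 21)(s² + 11s + 28) + (30s + 210)
  s² + 11s + 28 = ((1/30)s + 2/15)(30s + 210) + (0)
Last nonzero remainder: 30s + 210. Dividing through by 30 gives the monic gcd s + 7.
Cancel s + 7 from numerator and denominator to get the reduced form.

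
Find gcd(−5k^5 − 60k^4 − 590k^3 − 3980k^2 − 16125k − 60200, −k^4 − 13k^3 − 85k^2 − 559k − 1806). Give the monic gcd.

k^3 + 7k^2 + 43k + 301

Euclidean algorithm in ℚ[k]:
  −5k^5 − 60k^4 − 590k^3 − 3980k^2 − 16125k − 60200 = (5k − 5)(−k^4 − 13k^3 − 85k^2 − 559k − 1806) + (−230k^3 − 1610k^2 − 9890k − 69230)
  −k^4 − 13k^3 − 85k^2 − 559k − 1806 = ((1/230)k + 3/115)(−230k^3 − 1610k^2 − 9890k − 69230) + (0)
Last nonzero remainder: −230k^3 − 1610k^2 − 9890k − 69230. Dividing through by −230 gives the monic gcd k^3 + 7k^2 + 43k + 301.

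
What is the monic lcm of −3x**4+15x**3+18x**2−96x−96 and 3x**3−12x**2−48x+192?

Apply the Euclidean algorithm:
  −3x**4+15x**3+18x**2−96x−96 = (−x+1)(3x**3−12x**2−48x+192) + (−18x**2+144x−288)
  3x**3−12x**2−48x+192 = (−(1/6)x−2/3)(−18x**2+144x−288) + (0)
Last nonzero remainder: −18x**2+144x−288. Dividing through by −18 gives the monic gcd x**2−8x+16.
Then lcm(f, g) = f·g / gcd(f, g); expanding and making the result monic gives the answer.

x**5−x**4−26x**3+8x**2+160x+128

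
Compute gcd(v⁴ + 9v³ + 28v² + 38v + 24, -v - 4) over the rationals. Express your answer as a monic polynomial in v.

Apply the Euclidean algorithm:
  v⁴ + 9v³ + 28v² + 38v + 24 = (-v³ - 5v² - 8v - 6)(-v - 4) + (0)
Last nonzero remainder: -v - 4. Dividing through by -1 gives the monic gcd v + 4.

v + 4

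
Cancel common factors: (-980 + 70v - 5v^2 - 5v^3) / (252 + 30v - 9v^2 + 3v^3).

By polynomial division,
  -5v^3 - 5v^2 + 70v - 980 = (-5/3)(3v^3 - 9v^2 + 30v + 252) + (-20v^2 + 120v - 560)
  3v^3 - 9v^2 + 30v + 252 = (-(3/20)v - 9/20)(-20v^2 + 120v - 560) + (0)
Last nonzero remainder: -20v^2 + 120v - 560. Dividing through by -20 gives the monic gcd v^2 - 6v + 28.
Cancel v^2 - 6v + 28 from numerator and denominator to get the reduced form.

(-35 - 5v)/(9 + 3v)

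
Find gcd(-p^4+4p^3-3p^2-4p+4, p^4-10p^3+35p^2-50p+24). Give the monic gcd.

Euclidean algorithm in ℚ[p]:
  -p^4+4p^3-3p^2-4p+4 = (-1)(p^4-10p^3+35p^2-50p+24) + (-6p^3+32p^2-54p+28)
  p^4-10p^3+35p^2-50p+24 = (-(1/6)p+7/9)(-6p^3+32p^2-54p+28) + ((10/9)p^2-(10/3)p+20/9)
  -6p^3+32p^2-54p+28 = (-(27/5)p+63/5)((10/9)p^2-(10/3)p+20/9) + (0)
Last nonzero remainder: (10/9)p^2-(10/3)p+20/9. Dividing through by 10/9 gives the monic gcd p^2-3p+2.

p^2-3p+2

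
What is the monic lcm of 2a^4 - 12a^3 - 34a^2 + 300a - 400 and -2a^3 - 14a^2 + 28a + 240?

a^5 - 53a^3 + 48a^2 + 700a - 1200

Apply the Euclidean algorithm:
  2a^4 - 12a^3 - 34a^2 + 300a - 400 = (-a + 13)(-2a^3 - 14a^2 + 28a + 240) + (176a^2 + 176a - 3520)
  -2a^3 - 14a^2 + 28a + 240 = (-(1/88)a - 3/44)(176a^2 + 176a - 3520) + (0)
Last nonzero remainder: 176a^2 + 176a - 3520. Dividing through by 176 gives the monic gcd a^2 + a - 20.
Then lcm(f, g) = f·g / gcd(f, g); expanding and making the result monic gives the answer.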